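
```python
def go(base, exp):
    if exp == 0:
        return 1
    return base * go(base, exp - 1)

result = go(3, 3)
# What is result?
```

go(3, 3) = 3 * 3 * 3 = 27

Answer: 27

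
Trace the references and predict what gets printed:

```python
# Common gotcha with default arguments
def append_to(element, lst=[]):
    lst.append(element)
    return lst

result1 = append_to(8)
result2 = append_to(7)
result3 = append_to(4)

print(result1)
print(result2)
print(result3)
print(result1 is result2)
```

Key concept: mutable default argument gotcha.
Step by step:
`result1 = append_to(8)` → result1 = [8]
`result2 = append_to(7)` → result1 = [8, 7] (same object as result2); result2 = [8, 7] (same object as result1)
`result3 = append_to(4)` → result1 = [8, 7, 4] (same object as result2, result3); result2 = [8, 7, 4] (same object as result1, result3); result3 = [8, 7, 4] (same object as result1, result2)
`print(result1)` → prints [8, 7, 4]
`print(result2)` → prints [8, 7, 4]
`print(result3)` → prints [8, 7, 4]
`print(result1 is result2)` → prints True

Answer:
[8, 7, 4]
[8, 7, 4]
[8, 7, 4]
True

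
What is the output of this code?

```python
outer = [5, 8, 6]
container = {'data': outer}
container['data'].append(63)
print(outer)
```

Key concept: dict holds reference to list.
Step by step:
`outer = [5, 8, 6]` → outer = [5, 8, 6]
`container = {'data': outer}` → container = {'data': [5, 8, 6]}
`container['data'].append(63)` → outer = [5, 8, 6, 63]; container = {'data': [5, 8, 6, 63]}
`print(outer)` → prints [5, 8, 6, 63]

Answer: [5, 8, 6, 63]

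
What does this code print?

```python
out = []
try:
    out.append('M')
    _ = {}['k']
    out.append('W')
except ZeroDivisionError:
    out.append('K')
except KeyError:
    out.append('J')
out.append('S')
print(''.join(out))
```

Execution trace: 'M' (try body) → 'J' (except KeyError) → 'S' (after the try/except). Output: MJS

Answer: MJS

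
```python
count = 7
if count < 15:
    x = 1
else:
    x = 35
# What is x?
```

Trace:
`count = 7` → count = 7
`if count < 15: ...` → count < 15 is True → x = 1
So x = 1

Answer: 1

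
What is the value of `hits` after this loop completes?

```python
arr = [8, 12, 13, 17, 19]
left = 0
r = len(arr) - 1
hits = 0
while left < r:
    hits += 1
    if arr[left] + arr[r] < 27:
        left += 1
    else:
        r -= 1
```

Steps to find pair summing to 27
`hits` takes the values: 0 → 1 → 2 → 3 → 4

Answer: 4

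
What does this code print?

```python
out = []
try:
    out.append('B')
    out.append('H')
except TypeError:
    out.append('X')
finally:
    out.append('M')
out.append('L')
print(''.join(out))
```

Execution trace: 'B' (try body) → 'H' (try body, no exception) → 'M' (finally) → 'L' (after the try/except). Output: BHML

Answer: BHML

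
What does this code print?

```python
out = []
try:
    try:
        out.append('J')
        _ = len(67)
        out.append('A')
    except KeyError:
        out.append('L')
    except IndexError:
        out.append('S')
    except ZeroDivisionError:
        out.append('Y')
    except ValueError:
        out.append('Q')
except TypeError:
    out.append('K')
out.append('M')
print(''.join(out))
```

Execution trace: 'J' (try body) → 'K' (outer except TypeError) → 'M' (after the try/except). Output: JKM

Answer: JKM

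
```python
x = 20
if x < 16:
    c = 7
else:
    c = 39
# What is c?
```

Trace:
`x = 20` → x = 20
`if x < 16: ...` → x < 16 is False, take else branch → c = 39
So c = 39

Answer: 39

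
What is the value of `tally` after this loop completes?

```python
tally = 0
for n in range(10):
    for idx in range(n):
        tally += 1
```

Triangle number: 0+1+2+...+9
`tally` takes the values: 0 → 1 → 2 → 3 → 4 → 5 → 6 → 7 → 8 → 9 → 10 → 11 → 12 → 13 → 14 → 15 → 16 → 17 → 18 → 19 → 20 → 21 → 22 → 23 → 24 → 25 → 26 → 27 → 28 → 29 → … → 41 → 42 → 43 → 44 → 45

Answer: 45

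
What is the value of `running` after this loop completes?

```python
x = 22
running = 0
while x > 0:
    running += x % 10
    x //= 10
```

Sum digits of 22
`running` takes the values: 0 → 2 → 4

Answer: 4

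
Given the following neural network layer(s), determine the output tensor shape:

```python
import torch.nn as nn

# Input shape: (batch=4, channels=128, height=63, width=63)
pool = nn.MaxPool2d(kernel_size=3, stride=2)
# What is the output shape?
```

Input: (4, 128, 63, 63) -> Output: (4, 128, 31, 31)

Answer: (4, 128, 31, 31)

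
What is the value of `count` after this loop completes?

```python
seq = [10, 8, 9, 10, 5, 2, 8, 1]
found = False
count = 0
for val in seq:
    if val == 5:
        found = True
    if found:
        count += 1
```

Count elements after first 5 in [10, 8, 9, 10, 5, 2, 8, 1]
`count` takes the values: 0 → 1 → 2 → 3 → 4

Answer: 4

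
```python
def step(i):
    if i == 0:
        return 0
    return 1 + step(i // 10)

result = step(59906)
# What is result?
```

Count of digits of 59906: 5

Answer: 5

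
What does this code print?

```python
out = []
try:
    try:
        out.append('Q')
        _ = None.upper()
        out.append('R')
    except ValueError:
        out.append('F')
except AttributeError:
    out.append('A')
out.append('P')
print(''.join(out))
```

Execution trace: 'Q' (try body) → 'A' (outer except AttributeError) → 'P' (after the try/except). Output: QAP

Answer: QAP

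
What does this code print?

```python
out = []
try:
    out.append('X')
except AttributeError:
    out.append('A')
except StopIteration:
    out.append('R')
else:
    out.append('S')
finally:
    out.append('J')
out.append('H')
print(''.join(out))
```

Execution trace: 'X' (try body, no exception) → 'S' (else) → 'J' (finally) → 'H' (after the try/except). Output: XSJH

Answer: XSJH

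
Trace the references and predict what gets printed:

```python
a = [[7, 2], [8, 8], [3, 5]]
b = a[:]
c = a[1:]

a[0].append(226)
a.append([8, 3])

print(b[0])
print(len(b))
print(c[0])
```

Key concept: slice with nested mutation.
Step by step:
`a = [[7, 2], [8, 8], [3, 5]]` → a = [[7, 2], [8, 8], [3, 5]]
`b = a[:]` → b = [[7, 2], [8, 8], [3, 5]]
`c = a[1:]` → c = [[8, 8], [3, 5]]
`a[0].append(226)` → a = [[7, 2, 226], [8, 8], [3, 5]]; b = [[7, 2, 226], [8, 8], [3, 5]]
`a.append([8, 3])` → a = [[7, 2, 226], [8, 8], [3, 5], [8, 3]]
`print(b[0])` → prints [7, 2, 226]
`print(len(b))` → prints 3
`print(c[0])` → prints [8, 8]

Answer:
[7, 2, 226]
3
[8, 8]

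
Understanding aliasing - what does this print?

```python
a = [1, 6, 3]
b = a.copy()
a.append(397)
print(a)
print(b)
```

Key concept: list.copy() creates independent copy.
Step by step:
`a = [1, 6, 3]` → a = [1, 6, 3]
`b = a.copy()` → b = [1, 6, 3]
`a.append(397)` → a = [1, 6, 3, 397]
`print(a)` → prints [1, 6, 3, 397]
`print(b)` → prints [1, 6, 3]

Answer:
[1, 6, 3, 397]
[1, 6, 3]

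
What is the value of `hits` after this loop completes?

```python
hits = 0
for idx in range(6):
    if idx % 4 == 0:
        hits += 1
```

Count numbers divisible by 4 in range(6)
`hits` takes the values: 0 → 1 → 2

Answer: 2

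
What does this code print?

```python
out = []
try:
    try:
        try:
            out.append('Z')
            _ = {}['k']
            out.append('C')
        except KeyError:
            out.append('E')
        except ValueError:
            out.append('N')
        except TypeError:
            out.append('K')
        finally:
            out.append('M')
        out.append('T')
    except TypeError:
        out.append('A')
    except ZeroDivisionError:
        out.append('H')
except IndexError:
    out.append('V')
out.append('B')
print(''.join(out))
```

Execution trace: 'Z' (inner try body) → 'E' (inner except KeyError) → 'M' (inner finally) → 'T' (try body, no exception) → 'B' (after the try/except). Output: ZEMTB

Answer: ZEMTB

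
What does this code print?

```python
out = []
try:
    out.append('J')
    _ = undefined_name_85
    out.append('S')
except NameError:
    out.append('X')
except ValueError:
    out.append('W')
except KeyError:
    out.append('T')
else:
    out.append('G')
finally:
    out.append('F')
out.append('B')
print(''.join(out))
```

Execution trace: 'J' (try body) → 'X' (except NameError) → 'F' (finally) → 'B' (after the try/except). Output: JXFB

Answer: JXFB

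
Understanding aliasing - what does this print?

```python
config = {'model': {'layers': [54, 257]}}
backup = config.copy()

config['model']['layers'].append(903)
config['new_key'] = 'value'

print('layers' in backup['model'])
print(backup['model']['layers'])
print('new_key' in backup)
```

Key concept: shallow copy gotcha with nested dict.
Step by step:
`config = {'model': {'layers': [54, 257]}}` → config = {'model': {'layers': [54, 257]}}
`backup = config.copy()` → backup = {'model': {'layers': [54, 257]}}
`config['model']['layers'].append(903)` → config = {'model': {'layers': [54, 257, 903]}}; backup = {'model': {'layers': [54, 257, 903]}}
`config['new_key'] = 'value'` → config = {'model': {'layers': [54, 257, 903]}, 'new_key': 'value'}
`print('layers' in backup['model'])` → prints True
`print(backup['model']['layers'])` → prints [54, 257, 903]
`print('new_key' in backup)` → prints False

Answer:
True
[54, 257, 903]
False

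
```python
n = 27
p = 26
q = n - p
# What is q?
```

Trace:
`n = 27` → n = 27
`p = 26` → p = 26
`q = n - p` → q = 1
So q = 1

Answer: 1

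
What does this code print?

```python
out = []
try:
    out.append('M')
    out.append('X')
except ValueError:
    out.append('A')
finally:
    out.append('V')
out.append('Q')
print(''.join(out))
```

Execution trace: 'M' (try body) → 'X' (try body, no exception) → 'V' (finally) → 'Q' (after the try/except). Output: MXVQ

Answer: MXVQ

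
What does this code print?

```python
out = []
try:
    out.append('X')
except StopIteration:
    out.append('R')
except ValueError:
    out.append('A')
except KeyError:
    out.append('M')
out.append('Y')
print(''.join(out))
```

Execution trace: 'X' (try body, no exception) → 'Y' (after the try/except). Output: XY

Answer: XY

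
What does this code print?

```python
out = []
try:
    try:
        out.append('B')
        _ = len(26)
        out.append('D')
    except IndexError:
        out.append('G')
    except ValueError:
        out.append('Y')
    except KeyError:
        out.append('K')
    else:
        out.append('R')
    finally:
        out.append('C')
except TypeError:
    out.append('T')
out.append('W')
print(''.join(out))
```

Execution trace: 'B' (inner try body) → 'C' (inner finally) → 'T' (outer except TypeError) → 'W' (after the try/except). Output: BCTW

Answer: BCTW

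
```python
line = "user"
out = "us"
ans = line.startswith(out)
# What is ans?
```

Trace:
`line = "user"` → line = 'user'
`out = "us"` → out = 'us'
`ans = line.startswith(out)` → ans = True
So ans = True

Answer: True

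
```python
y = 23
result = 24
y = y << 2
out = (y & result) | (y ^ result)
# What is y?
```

Trace:
`y = 23` → y = 23
`result = 24` → result = 24
`y = y << 2` → y = 92
`out = (y & result) | (y ^ result)` → out = 92
So y = 92

Answer: 92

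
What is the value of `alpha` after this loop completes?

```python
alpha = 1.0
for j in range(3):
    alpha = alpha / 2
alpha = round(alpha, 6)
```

Halving LR 3 times: 1 / 2^3
`alpha` takes the values: 1.0 → 0.5 → 0.25 → 0.125

Answer: 0.125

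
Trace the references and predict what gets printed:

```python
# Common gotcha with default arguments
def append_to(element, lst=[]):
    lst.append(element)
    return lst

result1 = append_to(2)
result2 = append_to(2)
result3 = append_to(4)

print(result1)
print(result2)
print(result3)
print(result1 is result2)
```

Key concept: mutable default argument gotcha.
Step by step:
`result1 = append_to(2)` → result1 = [2]
`result2 = append_to(2)` → result1 = [2, 2] (same object as result2); result2 = [2, 2] (same object as result1)
`result3 = append_to(4)` → result1 = [2, 2, 4] (same object as result2, result3); result2 = [2, 2, 4] (same object as result1, result3); result3 = [2, 2, 4] (same object as result1, result2)
`print(result1)` → prints [2, 2, 4]
`print(result2)` → prints [2, 2, 4]
`print(result3)` → prints [2, 2, 4]
`print(result1 is result2)` → prints True

Answer:
[2, 2, 4]
[2, 2, 4]
[2, 2, 4]
True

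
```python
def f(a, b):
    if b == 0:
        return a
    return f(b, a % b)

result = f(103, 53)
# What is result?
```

f(103, 53) -> f(53, 50) -> f(50, 3) -> f(3, 2) -> f(2, 1) -> f(1, 0) -> 1

Answer: 1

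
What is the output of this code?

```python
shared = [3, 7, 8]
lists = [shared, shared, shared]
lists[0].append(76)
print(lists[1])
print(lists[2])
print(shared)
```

Key concept: list of same reference.
Step by step:
`shared = [3, 7, 8]` → shared = [3, 7, 8]
`lists = [shared, shared, shared]` → lists = [[3, 7, 8], [3, 7, 8], [3, 7, 8]]
`lists[0].append(76)` → shared = [3, 7, 8, 76]; lists = [[3, 7, 8, 76], [3, 7, 8, 76], [3, 7, 8, 76]]
`print(lists[1])` → prints [3, 7, 8, 76]
`print(lists[2])` → prints [3, 7, 8, 76]
`print(shared)` → prints [3, 7, 8, 76]

Answer:
[3, 7, 8, 76]
[3, 7, 8, 76]
[3, 7, 8, 76]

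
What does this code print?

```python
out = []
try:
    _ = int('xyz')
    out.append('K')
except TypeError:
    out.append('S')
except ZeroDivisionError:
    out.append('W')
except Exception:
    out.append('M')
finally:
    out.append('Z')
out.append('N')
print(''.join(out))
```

Execution trace: 'M' (except Exception) → 'Z' (finally) → 'N' (after the try/except). Output: MZN

Answer: MZN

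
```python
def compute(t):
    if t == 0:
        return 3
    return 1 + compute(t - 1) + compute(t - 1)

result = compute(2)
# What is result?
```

compute(t) = 1 + 2·compute(t-1), compute(0)=3. Closed form: (3+1)·2^2 - 1 = 15.

Answer: 15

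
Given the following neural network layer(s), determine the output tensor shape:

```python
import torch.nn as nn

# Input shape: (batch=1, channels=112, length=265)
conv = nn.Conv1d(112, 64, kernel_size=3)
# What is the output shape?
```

Input: (1, 112, 265) -> Output: (1, 64, 263)

Answer: (1, 64, 263)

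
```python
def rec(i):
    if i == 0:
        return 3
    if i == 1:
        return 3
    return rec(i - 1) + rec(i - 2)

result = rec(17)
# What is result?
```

Build up from base cases: rec(0)=3, rec(1)=3, rec(2)=6, rec(3)=9, rec(4)=15, rec(5)=24, rec(6)=39, ..., rec(17)=7752

Answer: 7752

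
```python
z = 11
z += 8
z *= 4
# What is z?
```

Trace:
`z = 11` → z = 11
`z += 8` → z = 19
`z *= 4` → z = 76
So z = 76

Answer: 76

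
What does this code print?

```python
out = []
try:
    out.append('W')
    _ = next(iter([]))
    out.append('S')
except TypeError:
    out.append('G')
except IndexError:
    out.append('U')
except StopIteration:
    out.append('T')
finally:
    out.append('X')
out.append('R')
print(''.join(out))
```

Execution trace: 'W' (try body) → 'T' (except StopIteration) → 'X' (finally) → 'R' (after the try/except). Output: WTXR

Answer: WTXR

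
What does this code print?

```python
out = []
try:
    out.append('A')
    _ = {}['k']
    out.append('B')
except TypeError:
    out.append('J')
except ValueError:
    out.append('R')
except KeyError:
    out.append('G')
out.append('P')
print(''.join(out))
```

Execution trace: 'A' (try body) → 'G' (except KeyError) → 'P' (after the try/except). Output: AGP

Answer: AGP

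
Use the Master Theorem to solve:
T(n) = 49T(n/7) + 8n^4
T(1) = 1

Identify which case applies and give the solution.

a=49, b=7, f(n)=8n^4. log_7(49) = 2. Since c=4 > 2 and the regularity condition holds (49(n/7)^4 = (49/7^4)n^4 with 49/7^4 < 1), Case 3 applies: T(n) = Θ(f(n)) = O(n^4).

Answer: O(n^4) - Case 3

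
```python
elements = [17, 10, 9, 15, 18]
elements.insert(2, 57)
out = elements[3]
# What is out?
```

Trace:
`elements = [17, 10, 9, 15, 18]` → elements = [17, 10, 9, 15, 18]
`elements.insert(2, 57)` → elements = [17, 10, 57, 9, 15, 18]
`out = elements[3]` → out = 9
So out = 9

Answer: 9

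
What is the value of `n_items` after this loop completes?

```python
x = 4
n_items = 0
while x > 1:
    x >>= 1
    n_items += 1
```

Count right shifts until 1
`n_items` takes the values: 0 → 1 → 2

Answer: 2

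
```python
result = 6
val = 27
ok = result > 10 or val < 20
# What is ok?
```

Trace:
`result = 6` → result = 6
`val = 27` → val = 27
`ok = result > 10 or val < 20` → ok = False
So ok = False

Answer: False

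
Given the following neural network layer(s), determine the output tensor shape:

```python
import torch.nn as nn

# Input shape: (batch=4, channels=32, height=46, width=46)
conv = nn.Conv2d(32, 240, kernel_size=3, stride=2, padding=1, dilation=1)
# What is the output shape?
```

Input: (4, 32, 46, 46) -> Output: (4, 240, 23, 23)

Answer: (4, 240, 23, 23)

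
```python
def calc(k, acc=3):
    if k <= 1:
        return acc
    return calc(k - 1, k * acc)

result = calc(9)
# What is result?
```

Accumulator trace (n, acc): (9, 3) -> (8, 27) -> (7, 216) -> (6, 1512) -> (5, 9072) -> (4, 45360) -> (3, 181440) -> (2, 544320) -> (1, 1088640) -> return 1088640

Answer: 1088640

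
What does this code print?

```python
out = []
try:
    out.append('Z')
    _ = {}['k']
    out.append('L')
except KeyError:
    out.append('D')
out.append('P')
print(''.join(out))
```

Execution trace: 'Z' (try body) → 'D' (except KeyError) → 'P' (after the try/except). Output: ZDP

Answer: ZDP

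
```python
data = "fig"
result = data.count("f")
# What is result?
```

Trace:
`data = "fig"` → data = 'fig'
`result = data.count("f")` → result = 1
So result = 1

Answer: 1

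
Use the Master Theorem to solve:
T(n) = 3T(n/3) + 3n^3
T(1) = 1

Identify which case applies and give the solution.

a=3, b=3, f(n)=3n^3. log_3(3) = 1. Since c=3 > 1 and the regularity condition holds (3(n/3)^3 = (3/3^3)n^3 with 3/3^3 < 1), Case 3 applies: T(n) = Θ(f(n)) = O(n^3).

Answer: O(n^3) - Case 3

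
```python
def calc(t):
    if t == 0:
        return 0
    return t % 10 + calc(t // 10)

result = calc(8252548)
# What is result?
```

Sum of digits of 8252548: 8 + 4 + 5 + 2 + 5 + 2 + 8 = 34

Answer: 34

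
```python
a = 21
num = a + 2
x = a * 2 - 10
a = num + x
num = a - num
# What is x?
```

Trace:
`a = 21` → a = 21
`num = a + 2` → num = 23
`x = a * 2 - 10` → x = 32
`a = num + x` → a = 55
`num = a - num` → num = 32
So x = 32

Answer: 32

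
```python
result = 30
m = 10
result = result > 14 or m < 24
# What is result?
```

Trace:
`result = 30` → result = 30
`m = 10` → m = 10
`result = result > 14 or m < 24` → result = True
So result = True

Answer: True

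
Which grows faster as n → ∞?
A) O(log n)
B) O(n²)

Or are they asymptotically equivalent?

O(log n) vs O(n²): Higher order terms dominate.

Answer: B) O(n²) grows faster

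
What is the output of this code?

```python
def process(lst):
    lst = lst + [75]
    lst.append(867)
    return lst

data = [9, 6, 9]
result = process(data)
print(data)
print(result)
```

Key concept: rebinding parameter vs mutation.
Step by step:
`data = [9, 6, 9]` → data = [9, 6, 9]
`result = process(data)` → result = [9, 6, 9, 75, 867]
`print(data)` → prints [9, 6, 9]
`print(result)` → prints [9, 6, 9, 75, 867]

Answer:
[9, 6, 9]
[9, 6, 9, 75, 867]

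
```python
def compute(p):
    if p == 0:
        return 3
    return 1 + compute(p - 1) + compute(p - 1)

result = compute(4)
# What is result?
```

compute(p) = 1 + 2·compute(p-1), compute(0)=3. Closed form: (3+1)·2^4 - 1 = 63.

Answer: 63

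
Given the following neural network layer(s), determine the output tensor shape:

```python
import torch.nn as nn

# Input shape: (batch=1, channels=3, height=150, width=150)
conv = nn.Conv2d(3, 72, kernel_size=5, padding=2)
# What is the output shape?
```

Input: (1, 3, 150, 150) -> Output: (1, 72, 150, 150)

Answer: (1, 72, 150, 150)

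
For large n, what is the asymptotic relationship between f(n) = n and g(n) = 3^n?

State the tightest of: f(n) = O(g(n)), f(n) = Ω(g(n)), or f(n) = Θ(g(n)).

n vs 3^n: f(n) = O(g(n)) but not Ω(g(n)) — 3^n grows strictly faster than n.

Answer: f(n) = O(g(n)) but not Ω(g(n)) — 3^n grows strictly faster than n.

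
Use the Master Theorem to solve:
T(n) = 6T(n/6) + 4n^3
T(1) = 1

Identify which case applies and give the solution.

a=6, b=6, f(n)=4n^3. log_6(6) = 1. Since c=3 > 1 and the regularity condition holds (6(n/6)^3 = (6/6^3)n^3 with 6/6^3 < 1), Case 3 applies: T(n) = Θ(f(n)) = O(n^3).

Answer: O(n^3) - Case 3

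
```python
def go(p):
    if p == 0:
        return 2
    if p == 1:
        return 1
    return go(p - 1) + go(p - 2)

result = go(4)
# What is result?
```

Build up from base cases: go(0)=2, go(1)=1, go(2)=3, go(3)=4, go(4)=7

Answer: 7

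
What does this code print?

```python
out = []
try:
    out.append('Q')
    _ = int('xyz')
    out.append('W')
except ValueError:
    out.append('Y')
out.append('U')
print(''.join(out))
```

Execution trace: 'Q' (try body) → 'Y' (except ValueError) → 'U' (after the try/except). Output: QYU

Answer: QYU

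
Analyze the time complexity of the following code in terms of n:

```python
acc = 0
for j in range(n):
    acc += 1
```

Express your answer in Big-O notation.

Each loop level contributes: n. Multiplying the contributions gives O(n).

Answer: O(n)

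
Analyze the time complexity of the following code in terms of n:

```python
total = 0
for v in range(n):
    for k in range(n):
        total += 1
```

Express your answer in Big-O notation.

Each loop level contributes: n × n. Multiplying the contributions gives O(n^2).

Answer: O(n^2)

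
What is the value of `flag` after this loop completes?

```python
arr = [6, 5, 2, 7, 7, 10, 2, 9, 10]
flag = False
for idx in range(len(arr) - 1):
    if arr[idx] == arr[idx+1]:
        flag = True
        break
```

Check consecutive duplicates in [6, 5, 2, 7, 7, 10, 2, 9, 10]
`flag` takes the values: False → True

Answer: True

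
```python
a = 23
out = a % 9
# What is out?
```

Trace:
`a = 23` → a = 23
`out = a % 9` → out = 5
So out = 5

Answer: 5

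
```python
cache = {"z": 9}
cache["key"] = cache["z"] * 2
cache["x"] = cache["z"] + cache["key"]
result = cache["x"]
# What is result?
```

Trace:
`cache = {"z": 9}` → cache = {'z': 9}
`cache["key"] = cache["z"] * 2` → cache = {'z': 9, 'key': 18}
`cache["x"] = cache["z"] + cache["key"]` → cache = {'z': 9, 'key': 18, 'x': 27}
`result = cache["x"]` → result = 27
So result = 27

Answer: 27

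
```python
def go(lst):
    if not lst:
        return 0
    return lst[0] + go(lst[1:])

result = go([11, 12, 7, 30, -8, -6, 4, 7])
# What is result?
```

11 + 12 + 7 + 30 + (-8) + (-6) + 4 + 7 + 0 = 57

Answer: 57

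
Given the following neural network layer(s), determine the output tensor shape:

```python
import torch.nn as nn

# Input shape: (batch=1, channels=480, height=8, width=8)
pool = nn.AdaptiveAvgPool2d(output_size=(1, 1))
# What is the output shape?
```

Input: (1, 480, 8, 8) -> Output: (1, 480, 1, 1)

Answer: (1, 480, 1, 1)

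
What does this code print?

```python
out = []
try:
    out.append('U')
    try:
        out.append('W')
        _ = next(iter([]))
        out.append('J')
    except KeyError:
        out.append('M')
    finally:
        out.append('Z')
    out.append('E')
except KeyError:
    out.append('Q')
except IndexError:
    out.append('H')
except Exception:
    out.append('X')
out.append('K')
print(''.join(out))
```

Execution trace: 'U' (try body) → 'W' (inner try body) → 'Z' (inner finally) → 'X' (except Exception) → 'K' (after the try/except). Output: UWZXK

Answer: UWZXK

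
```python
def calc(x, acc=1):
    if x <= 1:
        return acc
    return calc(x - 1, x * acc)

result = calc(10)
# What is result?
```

Accumulator trace (n, acc): (10, 1) -> (9, 10) -> (8, 90) -> (7, 720) -> (6, 5040) -> (5, 30240) -> (4, 151200) -> (3, 604800) -> (2, 1814400) -> (1, 3628800) -> return 3628800

Answer: 3628800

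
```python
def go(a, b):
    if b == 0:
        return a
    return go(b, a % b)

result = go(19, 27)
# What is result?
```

go(19, 27) -> go(27, 19) -> go(19, 8) -> go(8, 3) -> go(3, 2) -> go(2, 1) -> go(1, 0) -> 1

Answer: 1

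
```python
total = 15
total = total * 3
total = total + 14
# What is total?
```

Trace:
`total = 15` → total = 15
`total = total * 3` → total = 45
`total = total + 14` → total = 59
So total = 59

Answer: 59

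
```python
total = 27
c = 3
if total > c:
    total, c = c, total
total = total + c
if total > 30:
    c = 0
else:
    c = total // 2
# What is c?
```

Trace:
`total = 27` → total = 27
`c = 3` → c = 3
`if total > c: ...` → total > c is True → total = 3; c = 27
`total = total + c` → total = 30
`if total > 30: ...` → total > 30 is False, take else branch → c = 15
So c = 15

Answer: 15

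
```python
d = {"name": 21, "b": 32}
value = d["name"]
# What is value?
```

Trace:
`d = {"name": 21, "b": 32}` → d = {'name': 21, 'b': 32}
`value = d["name"]` → value = 21
So value = 21

Answer: 21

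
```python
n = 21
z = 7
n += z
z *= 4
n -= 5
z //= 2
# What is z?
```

Trace:
`n = 21` → n = 21
`z = 7` → z = 7
`n += z` → n = 28
`z *= 4` → z = 28
`n -= 5` → n = 23
`z //= 2` → z = 14
So z = 14

Answer: 14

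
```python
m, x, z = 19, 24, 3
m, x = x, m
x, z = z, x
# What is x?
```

Trace:
`m, x, z = 19, 24, 3` → m = 19; x = 24; z = 3
`m, x = x, m` → m = 24; x = 19
`x, z = z, x` → x = 3; z = 19
So x = 3

Answer: 3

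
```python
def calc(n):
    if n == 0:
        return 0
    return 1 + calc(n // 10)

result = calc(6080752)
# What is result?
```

Count of digits of 6080752: 7

Answer: 7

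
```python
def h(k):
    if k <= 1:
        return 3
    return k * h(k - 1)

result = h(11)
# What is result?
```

h(11) = 11 * 10 * 9 * 8 * 7 * 6 * 5 * 4 * 3 * 2 * 3 = 119750400

Answer: 119750400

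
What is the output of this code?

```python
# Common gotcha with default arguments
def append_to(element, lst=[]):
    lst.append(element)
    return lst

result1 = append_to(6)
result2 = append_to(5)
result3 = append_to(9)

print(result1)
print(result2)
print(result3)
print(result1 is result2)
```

Key concept: mutable default argument gotcha.
Step by step:
`result1 = append_to(6)` → result1 = [6]
`result2 = append_to(5)` → result1 = [6, 5] (same object as result2); result2 = [6, 5] (same object as result1)
`result3 = append_to(9)` → result1 = [6, 5, 9] (same object as result2, result3); result2 = [6, 5, 9] (same object as result1, result3); result3 = [6, 5, 9] (same object as result1, result2)
`print(result1)` → prints [6, 5, 9]
`print(result2)` → prints [6, 5, 9]
`print(result3)` → prints [6, 5, 9]
`print(result1 is result2)` → prints True

Answer:
[6, 5, 9]
[6, 5, 9]
[6, 5, 9]
True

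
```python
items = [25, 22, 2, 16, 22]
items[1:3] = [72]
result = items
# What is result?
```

Trace:
`items = [25, 22, 2, 16, 22]` → items = [25, 22, 2, 16, 22]
`items[1:3] = [72]` → items = [25, 72, 16, 22]
`result = items` → result = [25, 72, 16, 22]
So result = [25, 72, 16, 22]

Answer: [25, 72, 16, 22]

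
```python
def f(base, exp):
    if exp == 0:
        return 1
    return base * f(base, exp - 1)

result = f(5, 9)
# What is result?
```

f(5, 9) = 5 * 5 * 5 * 5 * 5 * 5 * 5 * 5 * 5 = 1953125

Answer: 1953125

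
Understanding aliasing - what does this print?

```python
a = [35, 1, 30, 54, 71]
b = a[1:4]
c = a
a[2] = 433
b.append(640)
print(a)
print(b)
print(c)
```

Key concept: slice vs alias.
Step by step:
`a = [35, 1, 30, 54, 71]` → a = [35, 1, 30, 54, 71]
`b = a[1:4]` → b = [1, 30, 54]
`c = a` → c = [35, 1, 30, 54, 71] (same object as a)
`a[2] = 433` → a = [35, 1, 433, 54, 71] (same object as c); c = [35, 1, 433, 54, 71] (same object as a)
`b.append(640)` → b = [1, 30, 54, 640]
`print(a)` → prints [35, 1, 433, 54, 71]
`print(b)` → prints [1, 30, 54, 640]
`print(c)` → prints [35, 1, 433, 54, 71]

Answer:
[35, 1, 433, 54, 71]
[1, 30, 54, 640]
[35, 1, 433, 54, 71]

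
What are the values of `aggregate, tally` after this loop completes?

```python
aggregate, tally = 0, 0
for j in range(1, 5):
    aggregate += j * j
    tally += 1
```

Sum of squares and count
`aggregate, tally` takes the values: (0, 0) → (1, 0) → (1, 1) → (5, 1) → (5, 2) → (14, 2) → (14, 3) → (30, 3) → (30, 4)

Answer: 30, 4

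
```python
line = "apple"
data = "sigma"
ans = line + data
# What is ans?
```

Trace:
`line = "apple"` → line = 'apple'
`data = "sigma"` → data = 'sigma'
`ans = line + data` → ans = 'applesigma'
So ans = 'applesigma'

Answer: 'applesigma'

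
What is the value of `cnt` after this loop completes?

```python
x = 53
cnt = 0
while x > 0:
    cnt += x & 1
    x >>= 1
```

Count set bits in 53 (binary: 0b110101)
`cnt` takes the values: 0 → 1 → 2 → 3 → 4

Answer: 4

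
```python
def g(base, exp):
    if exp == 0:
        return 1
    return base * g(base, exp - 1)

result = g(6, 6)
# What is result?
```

g(6, 6) = 6 * 6 * 6 * 6 * 6 * 6 = 46656

Answer: 46656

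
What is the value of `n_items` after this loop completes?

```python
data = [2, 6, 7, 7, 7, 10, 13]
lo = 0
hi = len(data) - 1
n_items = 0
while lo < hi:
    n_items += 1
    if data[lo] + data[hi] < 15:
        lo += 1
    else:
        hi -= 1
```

Steps to find pair summing to 15
`n_items` takes the values: 0 → 1 → 2 → 3 → 4 → 5 → 6

Answer: 6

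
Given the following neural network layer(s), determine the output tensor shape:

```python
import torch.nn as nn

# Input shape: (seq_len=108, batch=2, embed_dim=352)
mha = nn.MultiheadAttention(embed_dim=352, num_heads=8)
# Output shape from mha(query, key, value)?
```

Input: (108, 2, 352) -> Output: (108, 2, 352)

Answer: (108, 2, 352)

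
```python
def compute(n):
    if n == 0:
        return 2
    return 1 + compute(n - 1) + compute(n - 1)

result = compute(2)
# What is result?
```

compute(n) = 1 + 2·compute(n-1), compute(0)=2. Closed form: (2+1)·2^2 - 1 = 11.

Answer: 11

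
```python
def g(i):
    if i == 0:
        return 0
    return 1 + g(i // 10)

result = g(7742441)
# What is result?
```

Count of digits of 7742441: 7

Answer: 7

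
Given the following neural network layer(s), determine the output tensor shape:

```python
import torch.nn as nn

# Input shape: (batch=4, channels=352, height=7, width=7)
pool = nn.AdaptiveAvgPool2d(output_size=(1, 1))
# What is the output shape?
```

Input: (4, 352, 7, 7) -> Output: (4, 352, 1, 1)

Answer: (4, 352, 1, 1)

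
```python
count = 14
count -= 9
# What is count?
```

Trace:
`count = 14` → count = 14
`count -= 9` → count = 5
So count = 5

Answer: 5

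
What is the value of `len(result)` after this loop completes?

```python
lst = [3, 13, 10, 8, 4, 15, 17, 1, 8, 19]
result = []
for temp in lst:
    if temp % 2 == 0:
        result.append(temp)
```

Count even numbers in [3, 13, 10, 8, 4, 15, 17, 1, 8, 19]
`result` takes the values: [] → [10] → [10, 8] → [10, 8, 4] → [10, 8, 4, 8]
So `len(result)` = 4

Answer: 4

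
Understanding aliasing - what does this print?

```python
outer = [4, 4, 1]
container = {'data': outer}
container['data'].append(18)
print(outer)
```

Key concept: dict holds reference to list.
Step by step:
`outer = [4, 4, 1]` → outer = [4, 4, 1]
`container = {'data': outer}` → container = {'data': [4, 4, 1]}
`container['data'].append(18)` → outer = [4, 4, 1, 18]; container = {'data': [4, 4, 1, 18]}
`print(outer)` → prints [4, 4, 1, 18]

Answer: [4, 4, 1, 18]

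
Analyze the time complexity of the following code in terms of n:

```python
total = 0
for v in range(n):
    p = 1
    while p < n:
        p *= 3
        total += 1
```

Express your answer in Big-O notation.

Each loop level contributes: n × log n. Multiplying the contributions gives O(n log n).

Answer: O(n log n)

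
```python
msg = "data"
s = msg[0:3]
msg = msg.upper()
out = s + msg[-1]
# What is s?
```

Trace:
`msg = "data"` → msg = 'data'
`s = msg[0:3]` → s = 'dat'
`msg = msg.upper()` → msg = 'DATA'
`out = s + msg[-1]` → out = 'datA'
So s = 'dat'

Answer: 'dat'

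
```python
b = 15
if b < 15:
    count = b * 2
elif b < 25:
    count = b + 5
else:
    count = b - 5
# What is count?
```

Trace:
`b = 15` → b = 15
`if b < 15: ...` → b < 15 is False, b < 25 is True → count = 20
So count = 20

Answer: 20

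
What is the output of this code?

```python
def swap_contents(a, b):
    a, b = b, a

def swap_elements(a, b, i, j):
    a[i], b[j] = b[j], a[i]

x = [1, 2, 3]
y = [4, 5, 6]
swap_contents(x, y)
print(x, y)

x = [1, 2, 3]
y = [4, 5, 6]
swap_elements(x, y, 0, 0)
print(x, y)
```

Key concept: parameter rebinding vs mutation.
Step by step:
`x = [1, 2, 3]` → x = [1, 2, 3]
`y = [4, 5, 6]` → y = [4, 5, 6]
`swap_contents(x, y)` → no visible change to tracked variables
`print(x, y)` → prints [1, 2, 3] [4, 5, 6]
`x = [1, 2, 3]` → x = [1, 2, 3]
`y = [4, 5, 6]` → y = [4, 5, 6]
`swap_elements(x, y, 0, 0)` → x = [4, 2, 3]; y = [1, 5, 6]
`print(x, y)` → prints [4, 2, 3] [1, 5, 6]

Answer:
[1, 2, 3] [4, 5, 6]
[4, 2, 3] [1, 5, 6]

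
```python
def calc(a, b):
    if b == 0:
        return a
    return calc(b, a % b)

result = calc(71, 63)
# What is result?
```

calc(71, 63) -> calc(63, 8) -> calc(8, 7) -> calc(7, 1) -> calc(1, 0) -> 1

Answer: 1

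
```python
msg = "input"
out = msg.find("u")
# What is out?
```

Trace:
`msg = "input"` → msg = 'input'
`out = msg.find("u")` → out = 3
So out = 3

Answer: 3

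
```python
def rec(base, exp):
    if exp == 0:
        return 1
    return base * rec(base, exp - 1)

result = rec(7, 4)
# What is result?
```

rec(7, 4) = 7 * 7 * 7 * 7 = 2401

Answer: 2401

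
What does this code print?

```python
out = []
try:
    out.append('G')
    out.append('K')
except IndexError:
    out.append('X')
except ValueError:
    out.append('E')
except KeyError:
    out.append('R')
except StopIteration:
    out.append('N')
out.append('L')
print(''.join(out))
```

Execution trace: 'G' (try body) → 'K' (try body, no exception) → 'L' (after the try/except). Output: GKL

Answer: GKL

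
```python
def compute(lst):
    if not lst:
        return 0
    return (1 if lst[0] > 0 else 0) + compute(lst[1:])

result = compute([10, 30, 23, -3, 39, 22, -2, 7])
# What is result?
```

Count of positive elements in [10, 30, 23, -3, 39, 22, -2, 7] = 6

Answer: 6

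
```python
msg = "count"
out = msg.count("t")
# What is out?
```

Trace:
`msg = "count"` → msg = 'count'
`out = msg.count("t")` → out = 1
So out = 1

Answer: 1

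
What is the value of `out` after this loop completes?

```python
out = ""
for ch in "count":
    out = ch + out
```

Reverse 'count'
`out` takes the values: "" → "c" → "oc" → "uoc" → "nuoc" → "tnuoc"

Answer: "tnuoc"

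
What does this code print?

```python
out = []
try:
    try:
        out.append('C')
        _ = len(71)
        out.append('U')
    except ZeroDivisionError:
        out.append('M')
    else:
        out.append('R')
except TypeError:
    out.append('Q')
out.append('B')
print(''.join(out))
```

Execution trace: 'C' (try body) → 'Q' (outer except TypeError) → 'B' (after the try/except). Output: CQB

Answer: CQB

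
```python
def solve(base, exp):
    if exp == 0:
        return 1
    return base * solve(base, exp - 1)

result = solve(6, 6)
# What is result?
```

solve(6, 6) = 6 * 6 * 6 * 6 * 6 * 6 = 46656

Answer: 46656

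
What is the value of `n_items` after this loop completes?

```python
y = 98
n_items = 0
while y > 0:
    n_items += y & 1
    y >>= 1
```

Count set bits in 98 (binary: 0b1100010)
`n_items` takes the values: 0 → 1 → 2 → 3

Answer: 3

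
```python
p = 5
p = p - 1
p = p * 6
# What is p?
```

Trace:
`p = 5` → p = 5
`p = p - 1` → p = 4
`p = p * 6` → p = 24
So p = 24

Answer: 24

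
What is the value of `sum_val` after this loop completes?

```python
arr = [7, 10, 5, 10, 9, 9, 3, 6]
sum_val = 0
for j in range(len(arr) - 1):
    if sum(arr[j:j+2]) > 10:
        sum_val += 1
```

Count windows with sum > 10
`sum_val` takes the values: 0 → 1 → 2 → 3 → 4 → 5 → 6

Answer: 6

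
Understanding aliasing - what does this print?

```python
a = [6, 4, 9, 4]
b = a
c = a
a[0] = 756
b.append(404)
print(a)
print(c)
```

Key concept: multiple aliases.
Step by step:
`a = [6, 4, 9, 4]` → a = [6, 4, 9, 4]
`b = a` → b = [6, 4, 9, 4] (same object as a)
`c = a` → c = [6, 4, 9, 4] (same object as a, b)
`a[0] = 756` → a = [756, 4, 9, 4] (same object as b, c); b = [756, 4, 9, 4] (same object as a, c); c = [756, 4, 9, 4] (same object as a, b)
`b.append(404)` → a = [756, 4, 9, 4, 404] (same object as b, c); b = [756, 4, 9, 4, 404] (same object as a, c); c = [756, 4, 9, 4, 404] (same object as a, b)
`print(a)` → prints [756, 4, 9, 4, 404]
`print(c)` → prints [756, 4, 9, 4, 404]

Answer:
[756, 4, 9, 4, 404]
[756, 4, 9, 4, 404]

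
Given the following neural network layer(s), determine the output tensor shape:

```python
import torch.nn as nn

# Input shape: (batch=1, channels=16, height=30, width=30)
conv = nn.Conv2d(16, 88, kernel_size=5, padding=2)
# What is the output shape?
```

Input: (1, 16, 30, 30) -> Output: (1, 88, 30, 30)

Answer: (1, 88, 30, 30)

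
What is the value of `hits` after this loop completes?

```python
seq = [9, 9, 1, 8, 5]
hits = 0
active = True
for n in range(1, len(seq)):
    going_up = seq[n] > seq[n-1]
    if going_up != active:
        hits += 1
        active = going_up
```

Count direction changes in [9, 9, 1, 8, 5]
`hits` takes the values: 0 → 1 → 2 → 3

Answer: 3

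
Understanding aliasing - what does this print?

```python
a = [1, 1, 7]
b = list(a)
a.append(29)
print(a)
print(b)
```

Key concept: list() constructor creates copy.
Step by step:
`a = [1, 1, 7]` → a = [1, 1, 7]
`b = list(a)` → b = [1, 1, 7]
`a.append(29)` → a = [1, 1, 7, 29]
`print(a)` → prints [1, 1, 7, 29]
`print(b)` → prints [1, 1, 7]

Answer:
[1, 1, 7, 29]
[1, 1, 7]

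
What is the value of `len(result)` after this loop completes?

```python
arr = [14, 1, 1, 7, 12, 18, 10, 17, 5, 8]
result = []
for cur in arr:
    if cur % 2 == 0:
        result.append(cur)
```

Count even numbers in [14, 1, 1, 7, 12, 18, 10, 17, 5, 8]
`result` takes the values: [] → [14] → [14, 12] → [14, 12, 18] → [14, 12, 18, 10] → [14, 12, 18, 10, 8]
So `len(result)` = 5

Answer: 5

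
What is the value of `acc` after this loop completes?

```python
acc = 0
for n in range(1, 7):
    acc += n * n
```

Sum of squares 1² to 6² = 91
`acc` takes the values: 0 → 1 → 5 → 14 → 30 → 55 → 91

Answer: 91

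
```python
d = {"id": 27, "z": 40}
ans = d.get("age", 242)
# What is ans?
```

Trace:
`d = {"id": 27, "z": 40}` → d = {'id': 27, 'z': 40}
`ans = d.get("age", 242)` → ans = 242
So ans = 242

Answer: 242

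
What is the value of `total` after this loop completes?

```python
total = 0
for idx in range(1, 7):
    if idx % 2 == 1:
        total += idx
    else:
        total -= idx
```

Add odd, subtract even
`total` takes the values: 0 → 1 → -1 → 2 → -2 → 3 → -3

Answer: -3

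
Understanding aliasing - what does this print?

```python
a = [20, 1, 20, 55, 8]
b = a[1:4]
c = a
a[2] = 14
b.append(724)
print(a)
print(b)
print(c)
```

Key concept: slice vs alias.
Step by step:
`a = [20, 1, 20, 55, 8]` → a = [20, 1, 20, 55, 8]
`b = a[1:4]` → b = [1, 20, 55]
`c = a` → c = [20, 1, 20, 55, 8] (same object as a)
`a[2] = 14` → a = [20, 1, 14, 55, 8] (same object as c); c = [20, 1, 14, 55, 8] (same object as a)
`b.append(724)` → b = [1, 20, 55, 724]
`print(a)` → prints [20, 1, 14, 55, 8]
`print(b)` → prints [1, 20, 55, 724]
`print(c)` → prints [20, 1, 14, 55, 8]

Answer:
[20, 1, 14, 55, 8]
[1, 20, 55, 724]
[20, 1, 14, 55, 8]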